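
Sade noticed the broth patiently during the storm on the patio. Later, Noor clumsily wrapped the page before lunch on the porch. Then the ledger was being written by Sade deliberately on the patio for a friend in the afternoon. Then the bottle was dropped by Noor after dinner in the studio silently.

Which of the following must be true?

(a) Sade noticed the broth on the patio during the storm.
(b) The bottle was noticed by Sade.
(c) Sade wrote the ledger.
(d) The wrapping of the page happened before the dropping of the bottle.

(a) Entailed — the original entails any weakening of itself; this just drops 'patiently'.
(b) Not entailed — Sade noticed the broth, not the bottle; the bottle belongs to the dropping event.
(c) Not entailed — 'was writing' is progressive on an accomplishment; it does not entail the completed 'wrote'.
(d) Entailed — the narrative places the wrapping before the dropping.

(a), (d)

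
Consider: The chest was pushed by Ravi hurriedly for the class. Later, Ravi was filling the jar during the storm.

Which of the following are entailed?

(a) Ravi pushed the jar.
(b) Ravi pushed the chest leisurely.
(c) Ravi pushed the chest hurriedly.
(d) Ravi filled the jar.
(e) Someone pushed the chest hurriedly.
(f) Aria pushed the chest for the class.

(c), (e)

(a) Not entailed — Ravi pushed the chest, not the jar; the jar belongs to the filling event.
(b) Not entailed — 'leisurely' adds a manner not in (and inconsistent with) the original.
(c) Entailed — dropping 'for the class' leaves a sub-description the original still satisfies.
(d) Not entailed — 'was filling' is progressive on an accomplishment; it does not entail the completed 'filled'.
(e) Entailed — dropping 'for the class' and generalizing the agent leaves a sub-description the original still satisfies.
(f) Not entailed — the passage has Ravi pushing the chest, not Aria.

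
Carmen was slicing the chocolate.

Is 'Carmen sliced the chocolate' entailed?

no

'was slicing' is progressive; for an accomplishment like 'slice the chocolate', it doesn't entail completion.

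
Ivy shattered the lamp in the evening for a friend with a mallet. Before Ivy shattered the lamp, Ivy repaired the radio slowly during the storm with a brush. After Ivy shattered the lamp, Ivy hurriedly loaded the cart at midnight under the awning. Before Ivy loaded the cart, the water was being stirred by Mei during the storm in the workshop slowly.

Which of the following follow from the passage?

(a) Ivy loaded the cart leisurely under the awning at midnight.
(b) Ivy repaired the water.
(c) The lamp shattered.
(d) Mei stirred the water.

(a) Not entailed — 'leisurely' adds a manner not in (and inconsistent with) the original.
(b) Not entailed — Ivy repaired the radio, not the water; the water belongs to the stirring event.
(c) Entailed — 'Ivy shattered the lamp' is causative; it entails the inchoative 'the lamp shattered'.
(d) Entailed — 'stir' is an activity; 'was stirring' entails that some stirring happened, so 'stirred' holds.

(c), (d)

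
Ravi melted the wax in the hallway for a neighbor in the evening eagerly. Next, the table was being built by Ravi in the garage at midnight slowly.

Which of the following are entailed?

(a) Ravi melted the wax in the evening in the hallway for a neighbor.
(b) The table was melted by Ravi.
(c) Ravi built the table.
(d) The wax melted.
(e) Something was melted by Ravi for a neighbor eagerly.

(a) Entailed — this follows by dropping conjuncts from the melting event's description.
(b) Not entailed — Ravi melted the wax, not the table; the table belongs to the building event.
(c) Not entailed — 'was building' is progressive on an accomplishment; it does not entail the completed 'built'.
(d) Entailed — 'Ravi melted the wax' is causative; it entails the inchoative 'the wax melted'.
(e) Entailed — dropping 'in the hallway', 'in the evening' and generalizing the patient leaves a sub-description the original still satisfies.

(a), (d), (e)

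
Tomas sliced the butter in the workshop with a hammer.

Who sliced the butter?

'Tomas' marks the agent of the slicing event.

Tomas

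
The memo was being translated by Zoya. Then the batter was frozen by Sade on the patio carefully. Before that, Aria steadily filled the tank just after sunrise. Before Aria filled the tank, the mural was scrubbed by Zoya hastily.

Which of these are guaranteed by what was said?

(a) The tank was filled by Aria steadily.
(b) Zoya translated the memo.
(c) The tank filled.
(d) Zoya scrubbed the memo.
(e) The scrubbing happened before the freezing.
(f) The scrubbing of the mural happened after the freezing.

(a), (c), (e)

(a) Entailed — the original entails any weakening of itself; this just drops 'just after sunrise'.
(b) Not entailed — 'was translating' is progressive on an accomplishment; it does not entail the completed 'translated'.
(c) Entailed — 'Aria filled the tank' is causative; it entails the inchoative 'the tank filled'.
(d) Not entailed — Zoya scrubbed the mural, not the memo; the memo belongs to the translating event.
(e) Entailed — the narrative places the scrubbing before the freezing.
(f) Not entailed — the narrative places the scrubbing before the freezing, not after.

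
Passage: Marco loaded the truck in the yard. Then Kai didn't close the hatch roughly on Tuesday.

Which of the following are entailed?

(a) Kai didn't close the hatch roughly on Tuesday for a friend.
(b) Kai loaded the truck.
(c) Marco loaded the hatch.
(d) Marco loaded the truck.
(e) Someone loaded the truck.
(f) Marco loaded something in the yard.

(a) Entailed — under negation, adding a further restriction is entailed: if no such closing event occurred, none occurred for a friend either.
(b) Not entailed — the passage has Marco loading the truck, not Kai.
(c) Not entailed — Marco loaded the truck, not the hatch; the hatch belongs to the closing event.
(d) Entailed — this follows by dropping conjuncts from the loading event's description.
(e) Entailed — the original entails any weakening of itself; this just drops 'in the yard' and generalizes the agent.
(f) Entailed — the original entails any weakening of itself; this just generalizes the patient.

(a), (d), (e), (f)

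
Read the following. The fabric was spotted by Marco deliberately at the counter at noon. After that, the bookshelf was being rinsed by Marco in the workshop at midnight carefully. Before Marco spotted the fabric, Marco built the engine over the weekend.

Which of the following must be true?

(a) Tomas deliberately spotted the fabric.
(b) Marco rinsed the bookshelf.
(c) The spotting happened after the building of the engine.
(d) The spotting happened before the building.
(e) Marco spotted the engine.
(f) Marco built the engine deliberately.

(b), (c)

(a) Not entailed — the passage has Marco spotting the fabric, not Tomas.
(b) Entailed — 'rinse' is an activity; 'was rinsing' entails that some rinsing happened, so 'rinsed' holds.
(c) Entailed — the narrative places the building before the spotting.
(d) Not entailed — the narrative places the building before the spotting, not after.
(e) Not entailed — Marco spotted the fabric, not the engine; the engine belongs to the building event.
(f) Not entailed — 'deliberately' adds information not in the original event.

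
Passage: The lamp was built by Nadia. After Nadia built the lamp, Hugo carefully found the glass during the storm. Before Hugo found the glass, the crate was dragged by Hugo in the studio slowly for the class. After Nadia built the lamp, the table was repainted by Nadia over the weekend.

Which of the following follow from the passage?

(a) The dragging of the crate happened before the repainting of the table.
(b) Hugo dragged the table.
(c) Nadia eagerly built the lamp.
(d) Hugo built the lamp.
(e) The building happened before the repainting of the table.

(e)

(a) Not entailed — the narrative doesn't order the dragging relative to the repainting.
(b) Not entailed — Hugo dragged the crate, not the table; the table belongs to the repainting event.
(c) Not entailed — 'eagerly' adds information not in the original event.
(d) Not entailed — the passage has Nadia building the lamp, not Hugo.
(e) Entailed — the narrative places the building before the repainting.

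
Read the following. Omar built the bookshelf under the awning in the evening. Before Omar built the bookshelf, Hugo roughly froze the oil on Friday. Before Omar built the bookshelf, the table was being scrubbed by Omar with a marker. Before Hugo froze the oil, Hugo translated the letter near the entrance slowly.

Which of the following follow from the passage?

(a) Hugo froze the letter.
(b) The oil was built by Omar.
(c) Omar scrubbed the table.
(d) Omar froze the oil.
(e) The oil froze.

(c), (e)

(a) Not entailed — Hugo froze the oil, not the letter; the letter belongs to the translating event.
(b) Not entailed — Omar built the bookshelf, not the oil; the oil belongs to the freezing event.
(c) Entailed — 'scrub' is an activity; 'was scrubbing' entails that some scrubbing happened, so 'scrubbed' holds.
(d) Not entailed — the passage has Hugo freezing the oil, not Omar.
(e) Entailed — 'Hugo froze the oil' is causative; it entails the inchoative 'the oil froze'.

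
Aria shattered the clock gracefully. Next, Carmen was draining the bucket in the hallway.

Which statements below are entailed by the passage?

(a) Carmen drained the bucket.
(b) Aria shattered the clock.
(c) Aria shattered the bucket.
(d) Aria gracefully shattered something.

(b), (d)

(a) Not entailed — 'was draining' is progressive on an accomplishment; it does not entail the completed 'drained'.
(b) Entailed — dropping 'gracefully' leaves a sub-description the original still satisfies.
(c) Not entailed — Aria shattered the clock, not the bucket; the bucket belongs to the draining event.
(d) Entailed — this follows by dropping conjuncts from the shattering event's description.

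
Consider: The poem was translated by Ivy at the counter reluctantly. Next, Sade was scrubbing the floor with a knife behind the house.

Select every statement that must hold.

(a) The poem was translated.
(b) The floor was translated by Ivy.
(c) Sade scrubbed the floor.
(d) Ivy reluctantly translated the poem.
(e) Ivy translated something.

(a) Entailed — dropping 'at the counter', 'reluctantly' and generalizing the agent leaves a sub-description the original still satisfies.
(b) Not entailed — Ivy translated the poem, not the floor; the floor belongs to the scrubbing event.
(c) Entailed — 'scrub' is an activity; 'was scrubbing' entails that some scrubbing happened, so 'scrubbed' holds.
(d) Entailed — dropping 'at the counter' leaves a sub-description the original still satisfies.
(e) Entailed — this follows by dropping conjuncts from the translating event's description.

(a), (c), (d), (e)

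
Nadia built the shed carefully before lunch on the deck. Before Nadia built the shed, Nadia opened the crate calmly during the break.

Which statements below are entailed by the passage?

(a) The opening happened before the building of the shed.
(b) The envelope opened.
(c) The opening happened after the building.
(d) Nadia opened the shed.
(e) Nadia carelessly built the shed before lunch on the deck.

(a)

(a) Entailed — the narrative places the opening before the building.
(b) Not entailed — the crate is what opened, not the envelope.
(c) Not entailed — the narrative places the opening before the building, not after.
(d) Not entailed — Nadia opened the crate, not the shed; the shed belongs to the building event.
(e) Not entailed — 'carelessly' adds a manner not in (and inconsistent with) the original.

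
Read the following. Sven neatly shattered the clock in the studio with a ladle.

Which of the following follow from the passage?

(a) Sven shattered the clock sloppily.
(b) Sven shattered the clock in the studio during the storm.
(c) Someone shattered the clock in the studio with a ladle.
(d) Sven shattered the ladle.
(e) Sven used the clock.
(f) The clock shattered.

(a) Not entailed — 'sloppily' adds a manner not in (and inconsistent with) the original.
(b) Not entailed — 'during the storm' adds information not in the original event.
(c) Entailed — the original entails any weakening of itself; this just drops 'neatly' and generalizes the agent.
(d) Not entailed — the ladle is the instrument, not what was shattered.
(e) Not entailed — the clock is the patient, not an instrument — Sven used a ladle.
(f) Entailed — 'Sven shattered the clock' is causative; it entails the inchoative 'the clock shattered'.

(c), (f)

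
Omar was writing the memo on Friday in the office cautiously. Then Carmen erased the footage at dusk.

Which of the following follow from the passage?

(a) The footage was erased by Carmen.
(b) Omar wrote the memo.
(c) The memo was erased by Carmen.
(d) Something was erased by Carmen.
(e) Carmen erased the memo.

(a) Entailed — every conjunct here is already in the original erasing event.
(b) Not entailed — 'was writing' is progressive on an accomplishment; it does not entail the completed 'wrote'.
(c) Not entailed — Carmen erased the footage, not the memo; the memo belongs to the writing event.
(d) Entailed — every conjunct here is already in the original erasing event.
(e) Not entailed — Carmen erased the footage, not the memo; the memo belongs to the writing event.

(a), (d)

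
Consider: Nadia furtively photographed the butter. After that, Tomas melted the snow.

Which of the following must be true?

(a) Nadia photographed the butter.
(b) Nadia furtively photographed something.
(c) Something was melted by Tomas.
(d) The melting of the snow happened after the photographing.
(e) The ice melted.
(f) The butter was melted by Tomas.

(a), (b), (c), (d)

(a) Entailed — this follows by dropping conjuncts from the photographing event's description.
(b) Entailed — the original entails any weakening of itself; this just generalizes the patient.
(c) Entailed — the original entails any weakening of itself; this just generalizes the patient.
(d) Entailed — the narrative places the photographing before the melting.
(e) Not entailed — the snow is what melted, not the ice.
(f) Not entailed — Tomas melted the snow, not the butter; the butter belongs to the photographing event.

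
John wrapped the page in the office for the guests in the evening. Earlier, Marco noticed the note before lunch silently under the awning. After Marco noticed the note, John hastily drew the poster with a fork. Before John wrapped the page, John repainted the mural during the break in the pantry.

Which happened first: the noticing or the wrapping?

The connectives place the noticing before the wrapping.

the noticing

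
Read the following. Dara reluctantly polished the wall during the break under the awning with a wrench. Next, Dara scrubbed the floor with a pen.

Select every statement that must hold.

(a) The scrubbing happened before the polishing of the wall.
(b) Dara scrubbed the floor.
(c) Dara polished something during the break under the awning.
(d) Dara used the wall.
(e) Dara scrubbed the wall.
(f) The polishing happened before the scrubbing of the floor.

(a) Not entailed — the narrative places the polishing before the scrubbing, not after.
(b) Entailed — every conjunct here is already in the original scrubbing event.
(c) Entailed — this follows by dropping conjuncts from the polishing event's description.
(d) Not entailed — the wall is the patient, not an instrument — Dara used a wrench.
(e) Not entailed — Dara scrubbed the floor, not the wall; the wall belongs to the polishing event.
(f) Entailed — the narrative places the polishing before the scrubbing.

(b), (c), (f)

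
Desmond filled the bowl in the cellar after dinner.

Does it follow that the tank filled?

Nothing is said about any tank; only the bowl is affected.

no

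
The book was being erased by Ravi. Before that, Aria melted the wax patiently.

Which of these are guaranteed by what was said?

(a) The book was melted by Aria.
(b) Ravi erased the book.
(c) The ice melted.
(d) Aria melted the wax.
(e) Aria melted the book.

(a) Not entailed — Aria melted the wax, not the book; the book belongs to the erasing event.
(b) Not entailed — 'was erasing' is progressive on an accomplishment; it does not entail the completed 'erased'.
(c) Not entailed — the wax is what melted, not the ice.
(d) Entailed — the original entails any weakening of itself; this just drops 'patiently'.
(e) Not entailed — Aria melted the wax, not the book; the book belongs to the erasing event.

(d)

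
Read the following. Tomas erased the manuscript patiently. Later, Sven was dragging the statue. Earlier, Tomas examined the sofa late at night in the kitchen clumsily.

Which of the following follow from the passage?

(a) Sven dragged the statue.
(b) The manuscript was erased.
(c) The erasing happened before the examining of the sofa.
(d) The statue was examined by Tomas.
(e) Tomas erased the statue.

(a) Entailed — 'drag' is an activity; 'was dragging' entails that some dragging happened, so 'dragged' holds.
(b) Entailed — the original entails any weakening of itself; this just drops 'patiently' and generalizes the agent.
(c) Not entailed — the narrative doesn't order the erasing relative to the examining.
(d) Not entailed — Tomas examined the sofa, not the statue; the statue belongs to the dragging event.
(e) Not entailed — Tomas erased the manuscript, not the statue; the statue belongs to the dragging event.

(a), (b)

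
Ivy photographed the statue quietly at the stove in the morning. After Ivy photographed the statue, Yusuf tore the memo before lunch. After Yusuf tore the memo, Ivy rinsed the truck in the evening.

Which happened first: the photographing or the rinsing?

the photographing

The connectives place the photographing before the rinsing.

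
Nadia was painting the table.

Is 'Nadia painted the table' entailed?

no

'was painting' is progressive; for an accomplishment like 'paint the table', it doesn't entail completion.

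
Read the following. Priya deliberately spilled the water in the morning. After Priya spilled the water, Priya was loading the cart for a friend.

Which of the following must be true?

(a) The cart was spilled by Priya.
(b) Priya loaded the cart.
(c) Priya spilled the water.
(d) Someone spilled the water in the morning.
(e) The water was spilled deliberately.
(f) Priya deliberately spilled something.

(c), (d), (e), (f)

(a) Not entailed — Priya spilled the water, not the cart; the cart belongs to the loading event.
(b) Not entailed — 'was loading' is progressive on an accomplishment; it does not entail the completed 'loaded'.
(c) Entailed — the original entails any weakening of itself; this just drops 'deliberately', 'in the morning'.
(d) Entailed — the original entails any weakening of itself; this just drops 'deliberately' and generalizes the agent.
(e) Entailed — every conjunct here is already in the original spilling event.
(f) Entailed — the original entails any weakening of itself; this just drops 'in the morning' and generalizes the patient.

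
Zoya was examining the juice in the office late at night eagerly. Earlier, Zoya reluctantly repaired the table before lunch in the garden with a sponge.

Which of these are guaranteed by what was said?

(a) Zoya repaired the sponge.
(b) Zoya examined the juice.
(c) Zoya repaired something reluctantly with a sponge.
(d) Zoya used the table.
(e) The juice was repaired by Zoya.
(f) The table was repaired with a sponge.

(b), (c), (f)

(a) Not entailed — the sponge is the instrument, not what was repaired.
(b) Entailed — 'examine' is an activity; 'was examining' entails that some examining happened, so 'examined' holds.
(c) Entailed — the original entails any weakening of itself; this just drops 'in the garden', 'before lunch' and generalizes the patient.
(d) Not entailed — the table is the patient, not an instrument — Zoya used a sponge.
(e) Not entailed — Zoya repaired the table, not the juice; the juice belongs to the examining event.
(f) Entailed — this follows by dropping conjuncts from the repairing event's description.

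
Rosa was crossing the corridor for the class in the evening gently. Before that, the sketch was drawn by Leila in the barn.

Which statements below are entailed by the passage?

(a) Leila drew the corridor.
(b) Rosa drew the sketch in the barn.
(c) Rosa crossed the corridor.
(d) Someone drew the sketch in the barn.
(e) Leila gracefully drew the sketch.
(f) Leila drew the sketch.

(a) Not entailed — Leila drew the sketch, not the corridor; the corridor belongs to the crossing event.
(b) Not entailed — the passage has Leila drawing the sketch, not Rosa.
(c) Not entailed — 'was crossing' is progressive on an accomplishment; it does not entail the completed 'crossed'.
(d) Entailed — generalizing the agent leaves a sub-description the original still satisfies.
(e) Not entailed — 'gracefully' adds information not in the original event.
(f) Entailed — every conjunct here is already in the original drawing event.

(d), (f)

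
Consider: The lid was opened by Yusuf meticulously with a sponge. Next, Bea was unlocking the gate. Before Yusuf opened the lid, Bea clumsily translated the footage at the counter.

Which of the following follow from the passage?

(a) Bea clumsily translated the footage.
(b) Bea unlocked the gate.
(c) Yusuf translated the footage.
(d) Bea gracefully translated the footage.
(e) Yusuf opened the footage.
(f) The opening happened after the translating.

(a), (f)

(a) Entailed — the original entails any weakening of itself; this just drops 'at the counter'.
(b) Not entailed — 'was unlocking' is progressive on an accomplishment; it does not entail the completed 'unlocked'.
(c) Not entailed — the passage has Bea translating the footage, not Yusuf.
(d) Not entailed — 'gracefully' adds a manner not in (and inconsistent with) the original.
(e) Not entailed — Yusuf opened the lid, not the footage; the footage belongs to the translating event.
(f) Entailed — the narrative places the translating before the opening.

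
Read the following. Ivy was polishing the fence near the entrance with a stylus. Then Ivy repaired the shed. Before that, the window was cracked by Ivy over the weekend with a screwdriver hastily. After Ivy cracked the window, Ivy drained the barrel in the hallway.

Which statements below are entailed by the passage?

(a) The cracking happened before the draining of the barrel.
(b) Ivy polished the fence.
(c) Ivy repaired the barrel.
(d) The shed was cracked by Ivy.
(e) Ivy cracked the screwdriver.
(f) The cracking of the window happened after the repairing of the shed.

(a), (b)

(a) Entailed — the narrative places the cracking before the draining.
(b) Entailed — 'polish' is an activity; 'was polishing' entails that some polishing happened, so 'polished' holds.
(c) Not entailed — Ivy repaired the shed, not the barrel; the barrel belongs to the draining event.
(d) Not entailed — Ivy cracked the window, not the shed; the shed belongs to the repairing event.
(e) Not entailed — the screwdriver is the instrument, not what was cracked.
(f) Not entailed — the narrative places the cracking before the repairing, not after.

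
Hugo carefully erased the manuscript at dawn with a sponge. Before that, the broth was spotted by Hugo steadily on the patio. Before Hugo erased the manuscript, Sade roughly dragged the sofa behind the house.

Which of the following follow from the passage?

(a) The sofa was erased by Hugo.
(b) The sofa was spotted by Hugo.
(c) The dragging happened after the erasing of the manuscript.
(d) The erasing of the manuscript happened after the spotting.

(d)

(a) Not entailed — Hugo erased the manuscript, not the sofa; the sofa belongs to the dragging event.
(b) Not entailed — Hugo spotted the broth, not the sofa; the sofa belongs to the dragging event.
(c) Not entailed — the narrative places the dragging before the erasing, not after.
(d) Entailed — the narrative places the spotting before the erasing.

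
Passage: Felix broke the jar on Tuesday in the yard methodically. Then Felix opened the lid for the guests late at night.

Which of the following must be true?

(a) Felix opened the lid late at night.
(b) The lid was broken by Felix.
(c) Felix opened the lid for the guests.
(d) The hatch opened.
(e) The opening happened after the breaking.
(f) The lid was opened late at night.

(a) Entailed — dropping 'for the guests' leaves a sub-description the original still satisfies.
(b) Not entailed — Felix broke the jar, not the lid; the lid belongs to the opening event.
(c) Entailed — the original entails any weakening of itself; this just drops 'late at night'.
(d) Not entailed — the lid is what opened, not the hatch.
(e) Entailed — the narrative places the breaking before the opening.
(f) Entailed — the original entails any weakening of itself; this just drops 'for the guests' and generalizes the agent.

(a), (c), (e), (f)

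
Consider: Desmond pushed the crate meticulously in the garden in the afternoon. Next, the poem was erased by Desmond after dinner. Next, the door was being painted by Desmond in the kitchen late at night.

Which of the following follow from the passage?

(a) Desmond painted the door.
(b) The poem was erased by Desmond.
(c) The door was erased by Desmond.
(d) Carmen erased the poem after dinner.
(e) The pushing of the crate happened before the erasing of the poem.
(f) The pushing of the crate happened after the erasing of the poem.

(b), (e)

(a) Not entailed — 'was painting' is progressive on an accomplishment; it does not entail the completed 'painted'.
(b) Entailed — this follows by dropping conjuncts from the erasing event's description.
(c) Not entailed — Desmond erased the poem, not the door; the door belongs to the painting event.
(d) Not entailed — the passage has Desmond erasing the poem, not Carmen.
(e) Entailed — the narrative places the pushing before the erasing.
(f) Not entailed — the narrative places the pushing before the erasing, not after.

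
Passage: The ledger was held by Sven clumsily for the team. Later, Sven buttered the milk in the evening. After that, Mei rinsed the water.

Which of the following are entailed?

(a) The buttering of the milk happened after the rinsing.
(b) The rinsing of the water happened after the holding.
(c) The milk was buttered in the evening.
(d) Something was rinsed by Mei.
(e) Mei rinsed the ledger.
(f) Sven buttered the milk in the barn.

(a) Not entailed — the narrative places the buttering before the rinsing, not after.
(b) Entailed — the narrative places the holding before the rinsing.
(c) Entailed — generalizing the agent leaves a sub-description the original still satisfies.
(d) Entailed — this follows by dropping conjuncts from the rinsing event's description.
(e) Not entailed — Mei rinsed the water, not the ledger; the ledger belongs to the holding event.
(f) Not entailed — 'in the barn' adds information not in the original event.

(b), (c), (d)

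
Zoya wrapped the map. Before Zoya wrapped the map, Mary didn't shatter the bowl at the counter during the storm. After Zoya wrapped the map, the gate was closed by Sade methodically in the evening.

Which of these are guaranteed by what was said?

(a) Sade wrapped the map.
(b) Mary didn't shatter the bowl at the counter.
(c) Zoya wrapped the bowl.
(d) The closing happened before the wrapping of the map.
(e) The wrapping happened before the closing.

(a) Not entailed — the passage has Zoya wrapping the map, not Sade.
(b) Not entailed — dropping 'during the storm' under negation is not valid — the original leaves open that Mary shattered the bowl some other way.
(c) Not entailed — Zoya wrapped the map, not the bowl; the bowl belongs to the shattering event.
(d) Not entailed — the narrative places the wrapping before the closing, not after.
(e) Entailed — the narrative places the wrapping before the closing.

(e)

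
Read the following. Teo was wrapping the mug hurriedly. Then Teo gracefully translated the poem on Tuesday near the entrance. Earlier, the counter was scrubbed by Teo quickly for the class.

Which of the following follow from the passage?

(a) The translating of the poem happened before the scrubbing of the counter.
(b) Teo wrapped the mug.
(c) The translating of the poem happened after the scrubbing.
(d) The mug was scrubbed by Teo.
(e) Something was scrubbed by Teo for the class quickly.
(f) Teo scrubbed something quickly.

(c), (e), (f)

(a) Not entailed — the narrative places the scrubbing before the translating, not after.
(b) Not entailed — 'was wrapping' is progressive on an accomplishment; it does not entail the completed 'wrapped'.
(c) Entailed — the narrative places the scrubbing before the translating.
(d) Not entailed — Teo scrubbed the counter, not the mug; the mug belongs to the wrapping event.
(e) Entailed — every conjunct here is already in the original scrubbing event.
(f) Entailed — every conjunct here is already in the original scrubbing event.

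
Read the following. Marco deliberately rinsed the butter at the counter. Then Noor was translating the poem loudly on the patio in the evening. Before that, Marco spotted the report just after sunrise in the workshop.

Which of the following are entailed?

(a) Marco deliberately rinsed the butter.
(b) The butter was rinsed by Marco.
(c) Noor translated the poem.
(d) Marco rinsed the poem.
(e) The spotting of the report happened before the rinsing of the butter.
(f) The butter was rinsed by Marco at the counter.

(a), (b), (f)

(a) Entailed — every conjunct here is already in the original rinsing event.
(b) Entailed — the original entails any weakening of itself; this just drops 'deliberately', 'at the counter'.
(c) Not entailed — 'was translating' is progressive on an accomplishment; it does not entail the completed 'translated'.
(d) Not entailed — Marco rinsed the butter, not the poem; the poem belongs to the translating event.
(e) Not entailed — the narrative doesn't order the spotting relative to the rinsing.
(f) Entailed — dropping 'deliberately' leaves a sub-description the original still satisfies.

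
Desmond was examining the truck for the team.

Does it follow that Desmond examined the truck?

'examine' is atelic; if Desmond was examining the truck, then Desmond examined the truck (for some time).

yes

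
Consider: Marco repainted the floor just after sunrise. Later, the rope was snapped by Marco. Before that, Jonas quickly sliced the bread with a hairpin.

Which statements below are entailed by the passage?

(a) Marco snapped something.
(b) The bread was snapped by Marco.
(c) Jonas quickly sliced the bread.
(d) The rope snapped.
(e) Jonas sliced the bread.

(a) Entailed — this follows by dropping conjuncts from the snapping event's description.
(b) Not entailed — Marco snapped the rope, not the bread; the bread belongs to the slicing event.
(c) Entailed — dropping 'with a hairpin' leaves a sub-description the original still satisfies.
(d) Entailed — 'Marco snapped the rope' is causative; it entails the inchoative 'the rope snapped'.
(e) Entailed — this follows by dropping conjuncts from the slicing event's description.

(a), (c), (d), (e)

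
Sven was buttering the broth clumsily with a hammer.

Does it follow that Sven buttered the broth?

no

'was buttering' is progressive; for an accomplishment like 'butter the broth', it doesn't entail completion.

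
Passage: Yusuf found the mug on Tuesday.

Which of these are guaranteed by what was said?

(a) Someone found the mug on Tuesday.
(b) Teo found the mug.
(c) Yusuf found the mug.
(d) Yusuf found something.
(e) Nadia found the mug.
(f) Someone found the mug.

(a), (c), (d), (f)

(a) Entailed — generalizing the agent leaves a sub-description the original still satisfies.
(b) Not entailed — the passage has Yusuf finding the mug, not Teo.
(c) Entailed — this follows by dropping conjuncts from the finding event's description.
(d) Entailed — dropping 'on Tuesday' and generalizing the patient leaves a sub-description the original still satisfies.
(e) Not entailed — the passage has Yusuf finding the mug, not Nadia.
(f) Entailed — the original entails any weakening of itself; this just drops 'on Tuesday' and generalizes the agent.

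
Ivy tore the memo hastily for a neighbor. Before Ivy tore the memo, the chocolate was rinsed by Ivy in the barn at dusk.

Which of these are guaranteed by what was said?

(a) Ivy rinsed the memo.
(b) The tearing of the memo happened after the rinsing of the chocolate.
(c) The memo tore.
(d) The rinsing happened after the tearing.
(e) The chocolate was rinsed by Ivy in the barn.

(a) Not entailed — Ivy rinsed the chocolate, not the memo; the memo belongs to the tearing event.
(b) Entailed — the narrative places the rinsing before the tearing.
(c) Entailed — 'Ivy tore the memo' is causative; it entails the inchoative 'the memo tore'.
(d) Not entailed — the narrative places the rinsing before the tearing, not after.
(e) Entailed — this follows by dropping conjuncts from the rinsing event's description.

(b), (c), (e)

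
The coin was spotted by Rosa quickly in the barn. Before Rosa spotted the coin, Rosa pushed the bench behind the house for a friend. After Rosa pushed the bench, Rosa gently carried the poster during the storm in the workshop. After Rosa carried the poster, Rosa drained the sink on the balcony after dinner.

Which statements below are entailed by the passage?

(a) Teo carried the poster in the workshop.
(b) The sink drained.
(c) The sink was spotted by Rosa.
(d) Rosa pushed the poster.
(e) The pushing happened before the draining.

(a) Not entailed — the passage has Rosa carrying the poster, not Teo.
(b) Entailed — 'Rosa drained the sink' is causative; it entails the inchoative 'the sink drained'.
(c) Not entailed — Rosa spotted the coin, not the sink; the sink belongs to the draining event.
(d) Not entailed — Rosa pushed the bench, not the poster; the poster belongs to the carrying event.
(e) Entailed — the narrative places the pushing before the draining.

(b), (e)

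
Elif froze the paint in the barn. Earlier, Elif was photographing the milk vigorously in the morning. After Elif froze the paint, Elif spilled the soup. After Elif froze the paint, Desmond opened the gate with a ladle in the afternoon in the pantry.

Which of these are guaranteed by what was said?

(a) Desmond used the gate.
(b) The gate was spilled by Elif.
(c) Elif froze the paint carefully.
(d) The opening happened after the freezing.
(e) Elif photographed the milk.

(a) Not entailed — the gate is the patient, not an instrument — Desmond used a ladle.
(b) Not entailed — Elif spilled the soup, not the gate; the gate belongs to the opening event.
(c) Not entailed — 'carefully' adds information not in the original event.
(d) Entailed — the narrative places the freezing before the opening.
(e) Not entailed — 'was photographing' is progressive on an accomplishment; it does not entail the completed 'photographed'.

(d)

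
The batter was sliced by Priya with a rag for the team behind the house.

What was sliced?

'the batter' marks the patient of the slicing event.

the batter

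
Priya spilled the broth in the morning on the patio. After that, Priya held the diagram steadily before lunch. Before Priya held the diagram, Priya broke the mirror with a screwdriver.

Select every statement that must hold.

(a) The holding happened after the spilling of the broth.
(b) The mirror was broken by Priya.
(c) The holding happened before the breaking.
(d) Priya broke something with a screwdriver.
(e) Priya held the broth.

(a), (b), (d)

(a) Entailed — the narrative places the spilling before the holding.
(b) Entailed — dropping 'with a screwdriver' leaves a sub-description the original still satisfies.
(c) Not entailed — the narrative places the breaking before the holding, not after.
(d) Entailed — every conjunct here is already in the original breaking event.
(e) Not entailed — Priya held the diagram, not the broth; the broth belongs to the spilling event.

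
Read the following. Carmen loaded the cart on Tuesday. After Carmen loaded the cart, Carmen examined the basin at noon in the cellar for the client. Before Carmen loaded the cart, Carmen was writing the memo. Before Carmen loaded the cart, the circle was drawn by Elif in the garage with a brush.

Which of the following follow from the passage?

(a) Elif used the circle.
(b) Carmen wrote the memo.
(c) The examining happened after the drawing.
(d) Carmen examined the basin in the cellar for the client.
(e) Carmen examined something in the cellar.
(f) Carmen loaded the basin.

(a) Not entailed — the circle is the patient, not an instrument — Elif used a brush.
(b) Not entailed — 'was writing' is progressive on an accomplishment; it does not entail the completed 'wrote'.
(c) Entailed — the narrative places the drawing before the examining.
(d) Entailed — the original entails any weakening of itself; this just drops 'at noon'.
(e) Entailed — every conjunct here is already in the original examining event.
(f) Not entailed — Carmen loaded the cart, not the basin; the basin belongs to the examining event.

(c), (d), (e)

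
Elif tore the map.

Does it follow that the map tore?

'Elif tore the map' is the causative; it entails the inchoative 'the map tore'.

yes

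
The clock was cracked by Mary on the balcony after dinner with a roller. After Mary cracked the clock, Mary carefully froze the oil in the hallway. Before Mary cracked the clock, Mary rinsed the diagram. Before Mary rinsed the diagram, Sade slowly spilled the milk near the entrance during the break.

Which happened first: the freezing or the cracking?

the cracking

The connectives place the cracking before the freezing.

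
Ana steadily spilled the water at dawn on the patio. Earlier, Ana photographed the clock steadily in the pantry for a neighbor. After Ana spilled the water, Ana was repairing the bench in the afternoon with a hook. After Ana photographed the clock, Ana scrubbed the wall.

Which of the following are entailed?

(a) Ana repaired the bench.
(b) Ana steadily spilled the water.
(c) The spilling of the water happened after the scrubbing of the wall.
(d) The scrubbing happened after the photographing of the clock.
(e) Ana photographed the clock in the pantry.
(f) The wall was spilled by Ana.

(b), (d), (e)

(a) Not entailed — 'was repairing' is progressive on an accomplishment; it does not entail the completed 'repaired'.
(b) Entailed — this follows by dropping conjuncts from the spilling event's description.
(c) Not entailed — the narrative doesn't order the scrubbing relative to the spilling.
(d) Entailed — the narrative places the photographing before the scrubbing.
(e) Entailed — dropping 'for a neighbor', 'steadily' leaves a sub-description the original still satisfies.
(f) Not entailed — Ana spilled the water, not the wall; the wall belongs to the scrubbing event.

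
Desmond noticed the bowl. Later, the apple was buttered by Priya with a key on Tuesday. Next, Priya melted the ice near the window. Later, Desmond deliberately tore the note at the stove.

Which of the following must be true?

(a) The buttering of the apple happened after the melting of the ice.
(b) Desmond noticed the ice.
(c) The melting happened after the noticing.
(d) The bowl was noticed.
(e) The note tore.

(c), (d), (e)

(a) Not entailed — the narrative places the buttering before the melting, not after.
(b) Not entailed — Desmond noticed the bowl, not the ice; the ice belongs to the melting event.
(c) Entailed — the narrative places the noticing before the melting.
(d) Entailed — every conjunct here is already in the original noticing event.
(e) Entailed — 'Desmond tore the note' is causative; it entails the inchoative 'the note tore'.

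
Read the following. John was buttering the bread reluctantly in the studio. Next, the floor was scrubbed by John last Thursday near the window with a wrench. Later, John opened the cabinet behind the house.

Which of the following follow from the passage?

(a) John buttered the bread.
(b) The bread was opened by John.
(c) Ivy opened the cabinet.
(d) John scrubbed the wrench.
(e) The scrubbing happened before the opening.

(a) Not entailed — 'was buttering' is progressive on an accomplishment; it does not entail the completed 'buttered'.
(b) Not entailed — John opened the cabinet, not the bread; the bread belongs to the buttering event.
(c) Not entailed — the passage has John opening the cabinet, not Ivy.
(d) Not entailed — the wrench is the instrument, not what was scrubbed.
(e) Entailed — the narrative places the scrubbing before the opening.

(e)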